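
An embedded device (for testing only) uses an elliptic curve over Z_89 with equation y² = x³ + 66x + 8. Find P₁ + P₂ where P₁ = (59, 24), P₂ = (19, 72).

(59, 24) + (19, 72). λ = (72 - 24)/(19 - 59) ≡ 48/49 mod 89. 49⁻¹ ≡ 20 (mod 89) since 49·20 = 980 ≡ 1, so λ ≡ 70.
  x = λ² - 59 - 19 = 4900 - 78 ≡ 16; y = λ·(59 - 16) - 24 ≡ 49. → (16, 49)

(16, 49)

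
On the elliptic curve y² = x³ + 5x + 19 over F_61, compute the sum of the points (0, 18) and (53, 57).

(27, 45)

(0, 18) + (53, 57). λ = (57 - 18)/(53 - 0) ≡ 39/53 mod 61. 53⁻¹ ≡ 38 (mod 61), so λ ≡ 18.
  x = λ² - 0 - 53 = 324 - 53 ≡ 27; y = λ·(0 - 27) - 18 ≡ 45. → (27, 45)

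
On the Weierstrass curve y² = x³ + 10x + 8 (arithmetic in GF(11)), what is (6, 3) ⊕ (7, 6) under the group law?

(6, 3) + (7, 6). λ = (6 - 3)/(7 - 6) ≡ 3/1 mod 11. 1⁻¹ ≡ 1 (mod 11), so λ ≡ 3.
  x = λ² - 6 - 7 = 9 - 13 ≡ 7; y = λ·(6 - 7) - 3 ≡ 5. → (7, 5)

(7, 5)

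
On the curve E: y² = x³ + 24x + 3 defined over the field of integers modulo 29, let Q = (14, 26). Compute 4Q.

(21, 13)

Double-and-add on 4 = (100)₂. Start with Q = (14, 26) for the leading 1-bit.
double: tangent at (14, 26): λ = (3·14² + 24)/(2·26) ≡ 3/23. 23⁻¹ ≡ 24 (mod 29), so λ ≡ 3·24 ≡ 14.
  x = λ² - 14 - 14 = 196 - 28 ≡ 23; y = λ·(14 - 23) - 26 ≡ 22. → (23, 22)
double: tangent at (23, 22): λ = (3·23² + 24)/(2·22) ≡ 16/15. 15⁻¹ ≡ 2 (mod 29), so λ ≡ 16·2 ≡ 3.
  x = λ² - 23 - 23 = 9 - 46 ≡ 21; y = λ·(23 - 21) - 22 ≡ 13. → (21, 13)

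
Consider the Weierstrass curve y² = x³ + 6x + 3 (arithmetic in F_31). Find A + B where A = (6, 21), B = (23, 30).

(6, 21) + (23, 30). λ = (30 - 21)/(23 - 6) ≡ 9/17 mod 31. 17⁻¹ ≡ 11 (mod 31) since 17·11 = 187 ≡ 1, so λ ≡ 6.
  x = λ² - 6 - 23 = 36 - 29 ≡ 7; y = λ·(6 - 7) - 21 ≡ 4. → (7, 4)

(7, 4)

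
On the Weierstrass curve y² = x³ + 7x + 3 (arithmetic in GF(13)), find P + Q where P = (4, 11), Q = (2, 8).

(4, 11) + (2, 8). λ = (8 - 11)/(2 - 4) ≡ 10/11 mod 13. 11⁻¹ ≡ 6 (mod 13) since 11·6 = 66 ≡ 1, so λ ≡ 8.
  x = λ² - 4 - 2 = 64 - 6 ≡ 6; y = λ·(4 - 6) - 11 ≡ 12. → (6, 12)

(6, 12)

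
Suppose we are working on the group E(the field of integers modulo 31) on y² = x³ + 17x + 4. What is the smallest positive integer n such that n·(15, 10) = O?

5

2P: tangent at (15, 10): λ = (3·15² + 17)/(2·10) ≡ 10/20. 20⁻¹ ≡ 14 (mod 31), so λ ≡ 10·14 ≡ 16.
  x = λ² - 15 - 15 = 256 - 30 ≡ 9; y = λ·(15 - 9) - 10 ≡ 24. → (9, 24)
3P: (9, 24) + (15, 10). λ = (10 - 24)/(15 - 9) ≡ 17/6 mod 31. 6⁻¹ ≡ 26 (mod 31) since 6·26 = 156 ≡ 1, so λ ≡ 8.
  x = λ² - 9 - 15 = 64 - 24 ≡ 9; y = λ·(9 - 9) - 24 ≡ 7. → (9, 7)
4P: (9, 7) + (15, 10). λ = (10 - 7)/(15 - 9) ≡ 3/6 mod 31. 6⁻¹ ≡ 26 (mod 31), so λ ≡ 16.
  x = λ² - 9 - 15 = 256 - 24 ≡ 15; y = λ·(9 - 15) - 7 ≡ 21. → (15, 21)
5P: (15, 21) + (15, 10): same x and y₁ ≡ -y₂, so the sum is O.
5P = O, so the order is 5.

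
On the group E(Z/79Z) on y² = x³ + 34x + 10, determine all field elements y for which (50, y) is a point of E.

x³ + 34x + 10 = 126710 ≡ 73 (mod 79).
Square roots of 73 mod 79: 28 and 51 (since 28² = 784 ≡ 73).

28, 51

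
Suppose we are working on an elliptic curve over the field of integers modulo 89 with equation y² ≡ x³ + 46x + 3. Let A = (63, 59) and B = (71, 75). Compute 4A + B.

(64, 7)

First 4A:
Double-and-add on 4 = (100)₂. Start with A = (63, 59) for the leading 1-bit.
double: tangent at (63, 59): λ = (3·63² + 46)/(2·59) ≡ 27/29. 29⁻¹ ≡ 43 (mod 89), so λ ≡ 27·43 ≡ 4.
  x = λ² - 63 - 63 = 16 - 126 ≡ 68; y = λ·(63 - 68) - 59 ≡ 10. → (68, 10)
double: tangent at (68, 10): λ = (3·68² + 46)/(2·10) ≡ 34/20. 20⁻¹ ≡ 49 (mod 89) since 20·49 = 980 ≡ 1, so λ ≡ 34·49 ≡ 64.
  x = λ² - 68 - 68 = 4096 - 136 ≡ 44; y = λ·(68 - 44) - 10 ≡ 13. → (44, 13)
4A = (44, 13).
Finally 4A + B:
(44, 13) + (71, 75). λ = (75 - 13)/(71 - 44) ≡ 62/27 mod 89. 27⁻¹ ≡ 33 (mod 89), so λ ≡ 88.
  x = λ² - 44 - 71 = 7744 - 115 ≡ 64; y = λ·(44 - 64) - 13 ≡ 7. → (64, 7)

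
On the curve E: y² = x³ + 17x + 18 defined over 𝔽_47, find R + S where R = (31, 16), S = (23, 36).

(11, 28)

(31, 16) + (23, 36). λ = (36 - 16)/(23 - 31) ≡ 20/39 mod 47. 39⁻¹ ≡ 41 (mod 47) since 39·41 = 1599 ≡ 1, so λ ≡ 21.
  x = λ² - 31 - 23 = 441 - 54 ≡ 11; y = λ·(31 - 11) - 16 ≡ 28. → (11, 28)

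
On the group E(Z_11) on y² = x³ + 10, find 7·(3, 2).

(8, 4)

Write G = (3, 2).
Double-and-add on 7 = (111)₂. Start with G = (3, 2) for the leading 1-bit.
double: tangent at (3, 2): λ = (3·3² + 0)/(2·2) ≡ 5/4. 4⁻¹ ≡ 3 (mod 11), so λ ≡ 5·3 ≡ 4.
  x = λ² - 3 - 3 = 16 - 6 ≡ 10; y = λ·(3 - 10) - 2 ≡ 3. → (10, 3)
add G: (10, 3) + (3, 2). λ = (2 - 3)/(3 - 10) ≡ 10/4 mod 11. 4⁻¹ ≡ 3 (mod 11) since 4·3 = 12 ≡ 1, so λ ≡ 8.
  x = λ² - 10 - 3 = 64 - 13 ≡ 7; y = λ·(10 - 7) - 3 ≡ 10. → (7, 10)
double: tangent at (7, 10): λ = (3·7² + 0)/(2·10) ≡ 4/9. 9⁻¹ ≡ 5 (mod 11), so λ ≡ 4·5 ≡ 9.
  x = λ² - 7 - 7 = 81 - 14 ≡ 1; y = λ·(7 - 1) - 10 ≡ 0. → (1, 0)
add G: (1, 0) + (3, 2). λ = (2 - 0)/(3 - 1) ≡ 2/2 mod 11. 2⁻¹ ≡ 6 (mod 11), so λ ≡ 1.
  x = λ² - 1 - 3 = 1 - 4 ≡ 8; y = λ·(1 - 8) - 0 ≡ 4. → (8, 4)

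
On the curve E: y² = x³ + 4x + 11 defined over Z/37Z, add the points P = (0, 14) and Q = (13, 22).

(20, 5)

(0, 14) + (13, 22). λ = (22 - 14)/(13 - 0) ≡ 8/13 mod 37. 13⁻¹ ≡ 20 (mod 37), so λ ≡ 12.
  x = λ² - 0 - 13 = 144 - 13 ≡ 20; y = λ·(0 - 20) - 14 ≡ 5. → (20, 5)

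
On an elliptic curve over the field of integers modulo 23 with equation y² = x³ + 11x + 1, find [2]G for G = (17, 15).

tangent at (17, 15): λ = (3·17² + 11)/(2·15) ≡ 4/7. 7⁻¹ ≡ 10 (mod 23), so λ ≡ 4·10 ≡ 17.
  x = λ² - 17 - 17 = 289 - 34 ≡ 2; y = λ·(17 - 2) - 15 ≡ 10. → (2, 10)

(2, 10)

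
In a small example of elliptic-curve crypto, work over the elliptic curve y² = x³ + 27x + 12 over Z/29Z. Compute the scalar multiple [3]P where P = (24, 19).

(12, 18)

Repeated addition: build up to 3P.
2P: tangent at (24, 19): λ = (3·24² + 27)/(2·19) ≡ 15/9. 9⁻¹ ≡ 13 (mod 29), so λ ≡ 15·13 ≡ 21.
  x = λ² - 24 - 24 = 441 - 48 ≡ 16; y = λ·(24 - 16) - 19 ≡ 4. → (16, 4)
3P: (16, 4) + (24, 19). λ = (19 - 4)/(24 - 16) ≡ 15/8 mod 29. 8⁻¹ ≡ 11 (mod 29), so λ ≡ 20.
  x = λ² - 16 - 24 = 400 - 40 ≡ 12; y = λ·(16 - 12) - 4 ≡ 18. → (12, 18)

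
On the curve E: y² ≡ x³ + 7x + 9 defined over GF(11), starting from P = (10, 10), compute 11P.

Repeated addition: build up to 11P.
2P: tangent at (10, 10): λ = (3·10² + 7)/(2·10) ≡ 10/9. 9⁻¹ ≡ 5 (mod 11) since 9·5 = 45 ≡ 1, so λ ≡ 10·5 ≡ 6.
  x = λ² - 10 - 10 = 36 - 20 ≡ 5; y = λ·(10 - 5) - 10 ≡ 9. → (5, 9)
3P: (5, 9) + (10, 10). λ = (10 - 9)/(10 - 5) ≡ 1/5 mod 11. 5⁻¹ ≡ 9 (mod 11), so λ ≡ 9.
  x = λ² - 5 - 10 = 81 - 15 ≡ 0; y = λ·(5 - 0) - 9 ≡ 3. → (0, 3)
4P: (0, 3) + (10, 10). λ = (10 - 3)/(10 - 0) ≡ 7/10 mod 11. 10⁻¹ ≡ 10 (mod 11), so λ ≡ 4.
  x = λ² - 0 - 10 = 16 - 10 ≡ 6; y = λ·(0 - 6) - 3 ≡ 6. → (6, 6)
5P: (6, 6) + (10, 10). λ = (10 - 6)/(10 - 6) ≡ 4/4 mod 11. 4⁻¹ ≡ 3 (mod 11) since 4·3 = 12 ≡ 1, so λ ≡ 1.
  x = λ² - 6 - 10 = 1 - 16 ≡ 7; y = λ·(6 - 7) - 6 ≡ 4. → (7, 4)
6P: (7, 4) + (10, 10). λ = (10 - 4)/(10 - 7) ≡ 6/3 mod 11. 3⁻¹ ≡ 4 (mod 11), so λ ≡ 2.
  x = λ² - 7 - 10 = 4 - 17 ≡ 9; y = λ·(7 - 9) - 4 ≡ 3. → (9, 3)
7P: (9, 3) + (10, 10). λ = (10 - 3)/(10 - 9) ≡ 7/1 mod 11. 1⁻¹ ≡ 1 (mod 11), so λ ≡ 7.
  x = λ² - 9 - 10 = 49 - 19 ≡ 8; y = λ·(9 - 8) - 3 ≡ 4. → (8, 4)
8P: (8, 4) + (10, 10). λ = (10 - 4)/(10 - 8) ≡ 6/2 mod 11. 2⁻¹ ≡ 6 (mod 11) since 2·6 = 12 ≡ 1, so λ ≡ 3.
  x = λ² - 8 - 10 = 9 - 18 ≡ 2; y = λ·(8 - 2) - 4 ≡ 3. → (2, 3)
9P: (2, 3) + (10, 10). λ = (10 - 3)/(10 - 2) ≡ 7/8 mod 11. 8⁻¹ ≡ 7 (mod 11), so λ ≡ 5.
  x = λ² - 2 - 10 = 25 - 12 ≡ 2; y = λ·(2 - 2) - 3 ≡ 8. → (2, 8)
10P: (2, 8) + (10, 10). λ = (10 - 8)/(10 - 2) ≡ 2/8 mod 11. 8⁻¹ ≡ 7 (mod 11) since 8·7 = 56 ≡ 1, so λ ≡ 3.
  x = λ² - 2 - 10 = 9 - 12 ≡ 8; y = λ·(2 - 8) - 8 ≡ 7. → (8, 7)
11P: (8, 7) + (10, 10). λ = (10 - 7)/(10 - 8) ≡ 3/2 mod 11. 2⁻¹ ≡ 6 (mod 11) since 2·6 = 12 ≡ 1, so λ ≡ 7.
  x = λ² - 8 - 10 = 49 - 18 ≡ 9; y = λ·(8 - 9) - 7 ≡ 8. → (9, 8)

(9, 8)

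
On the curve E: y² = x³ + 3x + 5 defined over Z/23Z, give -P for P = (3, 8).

(3, 15)

-(3, 8) = (3, -8 mod 23) = (3, 15).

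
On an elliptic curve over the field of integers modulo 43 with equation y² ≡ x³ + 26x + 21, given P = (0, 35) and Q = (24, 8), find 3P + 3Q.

(41, 2)

First 3P:
Repeated addition: build up to 3P.
2P: tangent at (0, 35): λ = (3·0² + 26)/(2·35) ≡ 26/27. 27⁻¹ ≡ 8 (mod 43) since 27·8 = 216 ≡ 1, so λ ≡ 26·8 ≡ 36.
  x = λ² - 0 - 0 = 1296 - 0 ≡ 6; y = λ·(0 - 6) - 35 ≡ 7. → (6, 7)
3P: (6, 7) + (0, 35). λ = (35 - 7)/(0 - 6) ≡ 28/37 mod 43. 37⁻¹ ≡ 7 (mod 43), so λ ≡ 24.
  x = λ² - 6 - 0 = 576 - 6 ≡ 11; y = λ·(6 - 11) - 7 ≡ 2. → (11, 2)
3P = (11, 2).
Next 3Q:
Repeated addition: build up to 3Q.
2Q: tangent at (24, 8): λ = (3·24² + 26)/(2·8) ≡ 34/16. 16⁻¹ ≡ 35 (mod 43) since 16·35 = 560 ≡ 1, so λ ≡ 34·35 ≡ 29.
  x = λ² - 24 - 24 = 841 - 48 ≡ 19; y = λ·(24 - 19) - 8 ≡ 8. → (19, 8)
3Q: (19, 8) + (24, 8). λ = (8 - 8)/(24 - 19) ≡ 0/5 mod 43. 5⁻¹ ≡ 26 (mod 43), so λ ≡ 0.
  x = λ² - 19 - 24 = 0 - 43 ≡ 0; y = λ·(19 - 0) - 8 ≡ 35. → (0, 35)
3Q = (0, 35).
Finally 3P + 3Q:
(11, 2) + (0, 35). λ = (35 - 2)/(0 - 11) ≡ 33/32 mod 43. 32⁻¹ ≡ 39 (mod 43), so λ ≡ 40.
  x = λ² - 11 - 0 = 1600 - 11 ≡ 41; y = λ·(11 - 41) - 2 ≡ 2. → (41, 2)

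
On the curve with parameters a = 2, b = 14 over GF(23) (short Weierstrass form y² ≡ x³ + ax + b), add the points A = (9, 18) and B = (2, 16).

(9, 18) + (2, 16). λ = (16 - 18)/(2 - 9) ≡ 21/16 mod 23. 16⁻¹ ≡ 13 (mod 23) since 16·13 = 208 ≡ 1, so λ ≡ 20.
  x = λ² - 9 - 2 = 400 - 11 ≡ 21; y = λ·(9 - 21) - 18 ≡ 18. → (21, 18)

(21, 18)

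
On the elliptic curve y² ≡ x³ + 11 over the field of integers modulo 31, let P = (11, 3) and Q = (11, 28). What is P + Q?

O

The two points share x = 11 and their y-coordinates satisfy 3 + 28 ≡ 0 (mod 31), so they are inverses. Their sum is ∞.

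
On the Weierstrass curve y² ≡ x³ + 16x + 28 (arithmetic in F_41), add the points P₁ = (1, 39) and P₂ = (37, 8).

(7, 14)

(1, 39) + (37, 8). λ = (8 - 39)/(37 - 1) ≡ 10/36 mod 41. 36⁻¹ ≡ 8 (mod 41), so λ ≡ 39.
  x = λ² - 1 - 37 = 1521 - 38 ≡ 7; y = λ·(1 - 7) - 39 ≡ 14. → (7, 14)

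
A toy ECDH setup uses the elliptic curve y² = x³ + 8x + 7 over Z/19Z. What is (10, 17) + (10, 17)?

(0, 11)

tangent at (10, 17): λ = (3·10² + 8)/(2·17) ≡ 4/15. 15⁻¹ ≡ 14 (mod 19) since 15·14 = 210 ≡ 1, so λ ≡ 4·14 ≡ 18.
  x = λ² - 10 - 10 = 324 - 20 ≡ 0; y = λ·(10 - 0) - 17 ≡ 11. → (0, 11)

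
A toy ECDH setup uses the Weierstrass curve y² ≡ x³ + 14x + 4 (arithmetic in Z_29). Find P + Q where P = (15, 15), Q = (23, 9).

(26, 15)

(15, 15) + (23, 9). λ = (9 - 15)/(23 - 15) ≡ 23/8 mod 29. 8⁻¹ ≡ 11 (mod 29), so λ ≡ 21.
  x = λ² - 15 - 23 = 441 - 38 ≡ 26; y = λ·(15 - 26) - 15 ≡ 15. → (26, 15)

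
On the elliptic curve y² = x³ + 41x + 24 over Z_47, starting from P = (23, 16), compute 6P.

Repeated addition: build up to 6P.
2P: tangent at (23, 16): λ = (3·23² + 41)/(2·16) ≡ 30/32. 32⁻¹ ≡ 25 (mod 47) since 32·25 = 800 ≡ 1, so λ ≡ 30·25 ≡ 45.
  x = λ² - 23 - 23 = 2025 - 46 ≡ 5; y = λ·(23 - 5) - 16 ≡ 42. → (5, 42)
3P: (5, 42) + (23, 16). λ = (16 - 42)/(23 - 5) ≡ 21/18 mod 47. 18⁻¹ ≡ 34 (mod 47), so λ ≡ 9.
  x = λ² - 5 - 23 = 81 - 28 ≡ 6; y = λ·(5 - 6) - 42 ≡ 43. → (6, 43)
4P: (6, 43) + (23, 16). λ = (16 - 43)/(23 - 6) ≡ 20/17 mod 47. 17⁻¹ ≡ 36 (mod 47) since 17·36 = 612 ≡ 1, so λ ≡ 15.
  x = λ² - 6 - 23 = 225 - 29 ≡ 8; y = λ·(6 - 8) - 43 ≡ 21. → (8, 21)
5P: (8, 21) + (23, 16). λ = (16 - 21)/(23 - 8) ≡ 42/15 mod 47. 15⁻¹ ≡ 22 (mod 47) since 15·22 = 330 ≡ 1, so λ ≡ 31.
  x = λ² - 8 - 23 = 961 - 31 ≡ 37; y = λ·(8 - 37) - 21 ≡ 20. → (37, 20)
6P: (37, 20) + (23, 16). λ = (16 - 20)/(23 - 37) ≡ 43/33 mod 47. 33⁻¹ ≡ 10 (mod 47) since 33·10 = 330 ≡ 1, so λ ≡ 7.
  x = λ² - 37 - 23 = 49 - 60 ≡ 36; y = λ·(37 - 36) - 20 ≡ 34. → (36, 34)

(36, 34)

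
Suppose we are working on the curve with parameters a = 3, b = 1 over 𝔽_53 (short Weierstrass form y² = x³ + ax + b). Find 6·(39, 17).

Write G = (39, 17).
Double-and-add on 6 = (110)₂. Start with G = (39, 17) for the leading 1-bit.
double: tangent at (39, 17): λ = (3·39² + 3)/(2·17) ≡ 8/34. 34⁻¹ ≡ 39 (mod 53) since 34·39 = 1326 ≡ 1, so λ ≡ 8·39 ≡ 47.
  x = λ² - 39 - 39 = 2209 - 78 ≡ 11; y = λ·(39 - 11) - 17 ≡ 27. → (11, 27)
add G: (11, 27) + (39, 17). λ = (17 - 27)/(39 - 11) ≡ 43/28 mod 53. 28⁻¹ ≡ 36 (mod 53) since 28·36 = 1008 ≡ 1, so λ ≡ 11.
  x = λ² - 11 - 39 = 121 - 50 ≡ 18; y = λ·(11 - 18) - 27 ≡ 2. → (18, 2)
double: tangent at (18, 2): λ = (3·18² + 3)/(2·2) ≡ 21/4. 4⁻¹ ≡ 40 (mod 53), so λ ≡ 21·40 ≡ 45.
  x = λ² - 18 - 18 = 2025 - 36 ≡ 28; y = λ·(18 - 28) - 2 ≡ 25. → (28, 25)

(28, 25)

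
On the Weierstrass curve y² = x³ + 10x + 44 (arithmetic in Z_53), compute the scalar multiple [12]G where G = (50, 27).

O

Repeated addition: build up to 12G.
2G: tangent at (50, 27): λ = (3·50² + 10)/(2·27) ≡ 37/1. 1⁻¹ ≡ 1 (mod 53) since 1·1 = 1 ≡ 1, so λ ≡ 37·1 ≡ 37.
  x = λ² - 50 - 50 = 1369 - 100 ≡ 50; y = λ·(50 - 50) - 27 ≡ 26. → (50, 26)
3G: (50, 26) + (50, 27): same x and y₁ ≡ -y₂, so the sum is the point at infinity.
4G: the point at infinity + (50, 27) = (50, 27) (identity).
5G: tangent at (50, 27): λ = (3·50² + 10)/(2·27) ≡ 37/1. 1⁻¹ ≡ 1 (mod 53), so λ ≡ 37·1 ≡ 37.
  x = λ² - 50 - 50 = 1369 - 100 ≡ 50; y = λ·(50 - 50) - 27 ≡ 26. → (50, 26)
6G: (50, 26) + (50, 27): same x and y₁ ≡ -y₂, so the sum is the point at infinity.
7G: the point at infinity + (50, 27) = (50, 27) (identity).
8G: tangent at (50, 27): λ = (3·50² + 10)/(2·27) ≡ 37/1. 1⁻¹ ≡ 1 (mod 53) since 1·1 = 1 ≡ 1, so λ ≡ 37·1 ≡ 37.
  x = λ² - 50 - 50 = 1369 - 100 ≡ 50; y = λ·(50 - 50) - 27 ≡ 26. → (50, 26)
9G: (50, 26) + (50, 27): same x and y₁ ≡ -y₂, so the sum is the point at infinity.
10G: the point at infinity + (50, 27) = (50, 27) (identity).
11G: tangent at (50, 27): λ = (3·50² + 10)/(2·27) ≡ 37/1. 1⁻¹ ≡ 1 (mod 53) since 1·1 = 1 ≡ 1, so λ ≡ 37·1 ≡ 37.
  x = λ² - 50 - 50 = 1369 - 100 ≡ 50; y = λ·(50 - 50) - 27 ≡ 26. → (50, 26)
12G: (50, 26) + (50, 27): same x and y₁ ≡ -y₂, so the sum is the point at infinity.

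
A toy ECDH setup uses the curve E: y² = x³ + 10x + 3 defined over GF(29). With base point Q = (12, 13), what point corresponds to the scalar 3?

Repeated addition: build up to 3Q.
2Q: tangent at (12, 13): λ = (3·12² + 10)/(2·13) ≡ 7/26. 26⁻¹ ≡ 19 (mod 29) since 26·19 = 494 ≡ 1, so λ ≡ 7·19 ≡ 17.
  x = λ² - 12 - 12 = 289 - 24 ≡ 4; y = λ·(12 - 4) - 13 ≡ 7. → (4, 7)
3Q: (4, 7) + (12, 13). λ = (13 - 7)/(12 - 4) ≡ 6/8 mod 29. 8⁻¹ ≡ 11 (mod 29) since 8·11 = 88 ≡ 1, so λ ≡ 8.
  x = λ² - 4 - 12 = 64 - 16 ≡ 19; y = λ·(4 - 19) - 7 ≡ 18. → (19, 18)

(19, 18)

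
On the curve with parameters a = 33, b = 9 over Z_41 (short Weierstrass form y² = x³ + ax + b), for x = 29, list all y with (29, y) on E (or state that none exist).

none

x³ + 33x + 9 = 25355 ≡ 17 (mod 41).
17 is a non-residue mod 41; no y exists.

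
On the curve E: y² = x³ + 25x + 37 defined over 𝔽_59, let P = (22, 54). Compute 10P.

Double-and-add on 10 = (1010)₂. Start with P = (22, 54) for the leading 1-bit.
double: tangent at (22, 54): λ = (3·22² + 25)/(2·54) ≡ 2/49. 49⁻¹ ≡ 53 (mod 59) since 49·53 = 2597 ≡ 1, so λ ≡ 2·53 ≡ 47.
  x = λ² - 22 - 22 = 2209 - 44 ≡ 41; y = λ·(22 - 41) - 54 ≡ 56. → (41, 56)
double: tangent at (41, 56): λ = (3·41² + 25)/(2·56) ≡ 53/53. 53⁻¹ ≡ 49 (mod 59), so λ ≡ 53·49 ≡ 1.
  x = λ² - 41 - 41 = 1 - 82 ≡ 37; y = λ·(41 - 37) - 56 ≡ 7. → (37, 7)
add P: (37, 7) + (22, 54). λ = (54 - 7)/(22 - 37) ≡ 47/44 mod 59. 44⁻¹ ≡ 55 (mod 59) since 44·55 = 2420 ≡ 1, so λ ≡ 48.
  x = λ² - 37 - 22 = 2304 - 59 ≡ 3; y = λ·(37 - 3) - 7 ≡ 32. → (3, 32)
double: tangent at (3, 32): λ = (3·3² + 25)/(2·32) ≡ 52/5. 5⁻¹ ≡ 12 (mod 59) since 5·12 = 60 ≡ 1, so λ ≡ 52·12 ≡ 34.
  x = λ² - 3 - 3 = 1156 - 6 ≡ 29; y = λ·(3 - 29) - 32 ≡ 28. → (29, 28)

(29, 28)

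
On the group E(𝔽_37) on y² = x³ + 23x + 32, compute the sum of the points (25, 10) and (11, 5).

(10, 35)

(25, 10) + (11, 5). λ = (5 - 10)/(11 - 25) ≡ 32/23 mod 37. 23⁻¹ ≡ 29 (mod 37), so λ ≡ 3.
  x = λ² - 25 - 11 = 9 - 36 ≡ 10; y = λ·(25 - 10) - 10 ≡ 35. → (10, 35)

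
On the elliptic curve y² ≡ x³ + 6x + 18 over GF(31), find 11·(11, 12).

Write Q = (11, 12).
Double-and-add on 11 = (1011)₂. Start with Q = (11, 12) for the leading 1-bit.
double: tangent at (11, 12): λ = (3·11² + 6)/(2·12) ≡ 28/24. 24⁻¹ ≡ 22 (mod 31), so λ ≡ 28·22 ≡ 27.
  x = λ² - 11 - 11 = 729 - 22 ≡ 25; y = λ·(11 - 25) - 12 ≡ 13. → (25, 13)
double: tangent at (25, 13): λ = (3·25² + 6)/(2·13) ≡ 21/26. 26⁻¹ ≡ 6 (mod 31), so λ ≡ 21·6 ≡ 2.
  x = λ² - 25 - 25 = 4 - 50 ≡ 16; y = λ·(25 - 16) - 13 ≡ 5. → (16, 5)
add Q: (16, 5) + (11, 12). λ = (12 - 5)/(11 - 16) ≡ 7/26 mod 31. 26⁻¹ ≡ 6 (mod 31) since 26·6 = 156 ≡ 1, so λ ≡ 11.
  x = λ² - 16 - 11 = 121 - 27 ≡ 1; y = λ·(16 - 1) - 5 ≡ 5. → (1, 5)
double: tangent at (1, 5): λ = (3·1² + 6)/(2·5) ≡ 9/10. 10⁻¹ ≡ 28 (mod 31), so λ ≡ 9·28 ≡ 4.
  x = λ² - 1 - 1 = 16 - 2 ≡ 14; y = λ·(1 - 14) - 5 ≡ 5. → (14, 5)
add Q: (14, 5) + (11, 12). λ = (12 - 5)/(11 - 14) ≡ 7/28 mod 31. 28⁻¹ ≡ 10 (mod 31) since 28·10 = 280 ≡ 1, so λ ≡ 8.
  x = λ² - 14 - 11 = 64 - 25 ≡ 8; y = λ·(14 - 8) - 5 ≡ 12. → (8, 12)

(8, 12)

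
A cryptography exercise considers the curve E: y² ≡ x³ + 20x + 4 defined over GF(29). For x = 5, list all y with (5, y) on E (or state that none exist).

x³ + 20x + 4 = 229 ≡ 26 (mod 29).
26 is a non-residue mod 29; no y exists.

none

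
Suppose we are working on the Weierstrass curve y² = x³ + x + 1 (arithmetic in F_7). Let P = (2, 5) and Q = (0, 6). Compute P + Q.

(2, 5) + (0, 6). λ = (6 - 5)/(0 - 2) ≡ 1/5 mod 7. 5⁻¹ ≡ 3 (mod 7), so λ ≡ 3.
  x = λ² - 2 - 0 = 9 - 2 ≡ 0; y = λ·(2 - 0) - 5 ≡ 1. → (0, 1)

(0, 1)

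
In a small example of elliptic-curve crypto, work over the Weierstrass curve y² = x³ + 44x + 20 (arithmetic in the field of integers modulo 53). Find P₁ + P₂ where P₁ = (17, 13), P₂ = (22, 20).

(17, 13) + (22, 20). λ = (20 - 13)/(22 - 17) ≡ 7/5 mod 53. 5⁻¹ ≡ 32 (mod 53) since 5·32 = 160 ≡ 1, so λ ≡ 12.
  x = λ² - 17 - 22 = 144 - 39 ≡ 52; y = λ·(17 - 52) - 13 ≡ 44. → (52, 44)

(52, 44)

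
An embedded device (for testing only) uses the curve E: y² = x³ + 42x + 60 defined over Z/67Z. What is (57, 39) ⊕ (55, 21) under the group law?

(36, 16)

(57, 39) + (55, 21). λ = (21 - 39)/(55 - 57) ≡ 49/65 mod 67. 65⁻¹ ≡ 33 (mod 67), so λ ≡ 9.
  x = λ² - 57 - 55 = 81 - 112 ≡ 36; y = λ·(57 - 36) - 39 ≡ 16. → (36, 16)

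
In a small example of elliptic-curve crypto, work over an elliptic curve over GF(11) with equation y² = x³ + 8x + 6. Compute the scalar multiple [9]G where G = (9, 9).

O

Repeated addition: build up to 9G.
2G: tangent at (9, 9): λ = (3·9² + 8)/(2·9) ≡ 9/7. 7⁻¹ ≡ 8 (mod 11), so λ ≡ 9·8 ≡ 6.
  x = λ² - 9 - 9 = 36 - 18 ≡ 7; y = λ·(9 - 7) - 9 ≡ 3. → (7, 3)
3G: (7, 3) + (9, 9). λ = (9 - 3)/(9 - 7) ≡ 6/2 mod 11. 2⁻¹ ≡ 6 (mod 11), so λ ≡ 3.
  x = λ² - 7 - 9 = 9 - 16 ≡ 4; y = λ·(7 - 4) - 3 ≡ 6. → (4, 6)
4G: (4, 6) + (9, 9). λ = (9 - 6)/(9 - 4) ≡ 3/5 mod 11. 5⁻¹ ≡ 9 (mod 11) since 5·9 = 45 ≡ 1, so λ ≡ 5.
  x = λ² - 4 - 9 = 25 - 13 ≡ 1; y = λ·(4 - 1) - 6 ≡ 9. → (1, 9)
5G: (1, 9) + (9, 9). λ = (9 - 9)/(9 - 1) ≡ 0/8 mod 11. 8⁻¹ ≡ 7 (mod 11), so λ ≡ 0.
  x = λ² - 1 - 9 = 0 - 10 ≡ 1; y = λ·(1 - 1) - 9 ≡ 2. → (1, 2)
6G: (1, 2) + (9, 9). λ = (9 - 2)/(9 - 1) ≡ 7/8 mod 11. 8⁻¹ ≡ 7 (mod 11), so λ ≡ 5.
  x = λ² - 1 - 9 = 25 - 10 ≡ 4; y = λ·(1 - 4) - 2 ≡ 5. → (4, 5)
7G: (4, 5) + (9, 9). λ = (9 - 5)/(9 - 4) ≡ 4/5 mod 11. 5⁻¹ ≡ 9 (mod 11) since 5·9 = 45 ≡ 1, so λ ≡ 3.
  x = λ² - 4 - 9 = 9 - 13 ≡ 7; y = λ·(4 - 7) - 5 ≡ 8. → (7, 8)
8G: (7, 8) + (9, 9). λ = (9 - 8)/(9 - 7) ≡ 1/2 mod 11. 2⁻¹ ≡ 6 (mod 11), so λ ≡ 6.
  x = λ² - 7 - 9 = 36 - 16 ≡ 9; y = λ·(7 - 9) - 8 ≡ 2. → (9, 2)
9G: (9, 2) + (9, 9): same x and y₁ ≡ -y₂, so the sum is ∞.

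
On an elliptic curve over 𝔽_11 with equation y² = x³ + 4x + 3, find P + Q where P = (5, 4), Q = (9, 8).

(9, 3)

(5, 4) + (9, 8). λ = (8 - 4)/(9 - 5) ≡ 4/4 mod 11. 4⁻¹ ≡ 3 (mod 11) since 4·3 = 12 ≡ 1, so λ ≡ 1.
  x = λ² - 5 - 9 = 1 - 14 ≡ 9; y = λ·(5 - 9) - 4 ≡ 3. → (9, 3)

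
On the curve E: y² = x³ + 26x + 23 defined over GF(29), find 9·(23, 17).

(17, 19)

Write P = (23, 17).
Double-and-add on 9 = (1001)₂. Start with P = (23, 17) for the leading 1-bit.
double: tangent at (23, 17): λ = (3·23² + 26)/(2·17) ≡ 18/5. 5⁻¹ ≡ 6 (mod 29), so λ ≡ 18·6 ≡ 21.
  x = λ² - 23 - 23 = 441 - 46 ≡ 18; y = λ·(23 - 18) - 17 ≡ 1. → (18, 1)
double: tangent at (18, 1): λ = (3·18² + 26)/(2·1) ≡ 12/2. 2⁻¹ ≡ 15 (mod 29) since 2·15 = 30 ≡ 1, so λ ≡ 12·15 ≡ 6.
  x = λ² - 18 - 18 = 36 - 36 ≡ 0; y = λ·(18 - 0) - 1 ≡ 20. → (0, 20)
double: tangent at (0, 20): λ = (3·0² + 26)/(2·20) ≡ 26/11. 11⁻¹ ≡ 8 (mod 29), so λ ≡ 26·8 ≡ 5.
  x = λ² - 0 - 0 = 25 - 0 ≡ 25; y = λ·(0 - 25) - 20 ≡ 0. → (25, 0)
add P: (25, 0) + (23, 17). λ = (17 - 0)/(23 - 25) ≡ 17/27 mod 29. 27⁻¹ ≡ 14 (mod 29) since 27·14 = 378 ≡ 1, so λ ≡ 6.
  x = λ² - 25 - 23 = 36 - 48 ≡ 17; y = λ·(25 - 17) - 0 ≡ 19. → (17, 19)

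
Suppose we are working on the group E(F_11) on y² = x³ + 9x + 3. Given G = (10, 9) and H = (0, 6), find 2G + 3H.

First 2G:
Repeated addition: build up to 2G.
2G: tangent at (10, 9): λ = (3·10² + 9)/(2·9) ≡ 1/7. 7⁻¹ ≡ 8 (mod 11), so λ ≡ 1·8 ≡ 8.
  x = λ² - 10 - 10 = 64 - 20 ≡ 0; y = λ·(10 - 0) - 9 ≡ 5. → (0, 5)
2G = (0, 5).
Next 3H:
Repeated addition: build up to 3H.
2H: tangent at (0, 6): λ = (3·0² + 9)/(2·6) ≡ 9/1. 1⁻¹ ≡ 1 (mod 11), so λ ≡ 9·1 ≡ 9.
  x = λ² - 0 - 0 = 81 - 0 ≡ 4; y = λ·(0 - 4) - 6 ≡ 2. → (4, 2)
3H: (4, 2) + (0, 6). λ = (6 - 2)/(0 - 4) ≡ 4/7 mod 11. 7⁻¹ ≡ 8 (mod 11) since 7·8 = 56 ≡ 1, so λ ≡ 10.
  x = λ² - 4 - 0 = 100 - 4 ≡ 8; y = λ·(4 - 8) - 2 ≡ 2. → (8, 2)
3H = (8, 2).
Finally 2G + 3H:
(0, 5) + (8, 2). λ = (2 - 5)/(8 - 0) ≡ 8/8 mod 11. 8⁻¹ ≡ 7 (mod 11), so λ ≡ 1.
  x = λ² - 0 - 8 = 1 - 8 ≡ 4; y = λ·(0 - 4) - 5 ≡ 2. → (4, 2)

(4, 2)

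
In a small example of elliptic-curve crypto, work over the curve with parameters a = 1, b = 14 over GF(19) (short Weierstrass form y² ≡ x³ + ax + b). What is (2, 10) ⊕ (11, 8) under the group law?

(2, 10) + (11, 8). λ = (8 - 10)/(11 - 2) ≡ 17/9 mod 19. 9⁻¹ ≡ 17 (mod 19), so λ ≡ 4.
  x = λ² - 2 - 11 = 16 - 13 ≡ 3; y = λ·(2 - 3) - 10 ≡ 5. → (3, 5)

(3, 5)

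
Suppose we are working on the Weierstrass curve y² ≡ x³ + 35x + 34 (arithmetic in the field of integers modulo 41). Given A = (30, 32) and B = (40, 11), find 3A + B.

First 3A:
Repeated addition: build up to 3A.
2A: tangent at (30, 32): λ = (3·30² + 35)/(2·32) ≡ 29/23. 23⁻¹ ≡ 25 (mod 41) since 23·25 = 575 ≡ 1, so λ ≡ 29·25 ≡ 28.
  x = λ² - 30 - 30 = 784 - 60 ≡ 27; y = λ·(30 - 27) - 32 ≡ 11. → (27, 11)
3A: (27, 11) + (30, 32). λ = (32 - 11)/(30 - 27) ≡ 21/3 mod 41. 3⁻¹ ≡ 14 (mod 41) since 3·14 = 42 ≡ 1, so λ ≡ 7.
  x = λ² - 27 - 30 = 49 - 57 ≡ 33; y = λ·(27 - 33) - 11 ≡ 29. → (33, 29)
3A = (33, 29).
Finally 3A + B:
(33, 29) + (40, 11). λ = (11 - 29)/(40 - 33) ≡ 23/7 mod 41. 7⁻¹ ≡ 6 (mod 41), so λ ≡ 15.
  x = λ² - 33 - 40 = 225 - 73 ≡ 29; y = λ·(33 - 29) - 29 ≡ 31. → (29, 31)

(29, 31)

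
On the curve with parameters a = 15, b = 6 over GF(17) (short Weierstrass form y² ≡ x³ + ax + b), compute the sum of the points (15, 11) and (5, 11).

(15, 11) + (5, 11). λ = (11 - 11)/(5 - 15) ≡ 0/7 mod 17. 7⁻¹ ≡ 5 (mod 17) since 7·5 = 35 ≡ 1, so λ ≡ 0.
  x = λ² - 15 - 5 = 0 - 20 ≡ 14; y = λ·(15 - 14) - 11 ≡ 6. → (14, 6)

(14, 6)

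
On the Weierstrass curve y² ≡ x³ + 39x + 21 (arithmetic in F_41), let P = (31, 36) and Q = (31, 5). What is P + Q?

The two points share x = 31 and their y-coordinates satisfy 36 + 5 ≡ 0 (mod 41), so they are inverses. Their sum is O.

O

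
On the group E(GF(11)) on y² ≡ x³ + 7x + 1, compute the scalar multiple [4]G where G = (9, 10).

Repeated addition: build up to 4G.
2G: tangent at (9, 10): λ = (3·9² + 7)/(2·10) ≡ 8/9. 9⁻¹ ≡ 5 (mod 11), so λ ≡ 8·5 ≡ 7.
  x = λ² - 9 - 9 = 49 - 18 ≡ 9; y = λ·(9 - 9) - 10 ≡ 1. → (9, 1)
3G: (9, 1) + (9, 10): same x and y₁ ≡ -y₂, so the sum is O.
4G: O + (9, 10) = (9, 10) (identity).

(9, 10)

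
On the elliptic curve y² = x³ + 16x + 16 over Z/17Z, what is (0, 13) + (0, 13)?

(4, 12)

tangent at (0, 13): λ = (3·0² + 16)/(2·13) ≡ 16/9. 9⁻¹ ≡ 2 (mod 17), so λ ≡ 16·2 ≡ 15.
  x = λ² - 0 - 0 = 225 - 0 ≡ 4; y = λ·(0 - 4) - 13 ≡ 12. → (4, 12)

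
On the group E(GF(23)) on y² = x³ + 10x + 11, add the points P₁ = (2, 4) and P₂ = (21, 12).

(2, 4) + (21, 12). λ = (12 - 4)/(21 - 2) ≡ 8/19 mod 23. 19⁻¹ ≡ 17 (mod 23) since 19·17 = 323 ≡ 1, so λ ≡ 21.
  x = λ² - 2 - 21 = 441 - 23 ≡ 4; y = λ·(2 - 4) - 4 ≡ 0. → (4, 0)

(4, 0)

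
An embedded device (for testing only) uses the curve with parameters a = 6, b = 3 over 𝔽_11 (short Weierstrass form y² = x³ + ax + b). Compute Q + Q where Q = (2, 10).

tangent at (2, 10): λ = (3·2² + 6)/(2·10) ≡ 7/9. 9⁻¹ ≡ 5 (mod 11) since 9·5 = 45 ≡ 1, so λ ≡ 7·5 ≡ 2.
  x = λ² - 2 - 2 = 4 - 4 ≡ 0; y = λ·(2 - 0) - 10 ≡ 5. → (0, 5)

(0, 5)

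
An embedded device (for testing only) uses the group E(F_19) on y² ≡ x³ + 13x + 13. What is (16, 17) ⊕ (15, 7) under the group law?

(16, 17) + (15, 7). λ = (7 - 17)/(15 - 16) ≡ 9/18 mod 19. 18⁻¹ ≡ 18 (mod 19) since 18·18 = 324 ≡ 1, so λ ≡ 10.
  x = λ² - 16 - 15 = 100 - 31 ≡ 12; y = λ·(16 - 12) - 17 ≡ 4. → (12, 4)

(12, 4)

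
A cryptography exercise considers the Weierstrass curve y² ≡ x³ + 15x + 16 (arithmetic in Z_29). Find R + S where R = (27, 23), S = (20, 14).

(2, 5)

(27, 23) + (20, 14). λ = (14 - 23)/(20 - 27) ≡ 20/22 mod 29. 22⁻¹ ≡ 4 (mod 29), so λ ≡ 22.
  x = λ² - 27 - 20 = 484 - 47 ≡ 2; y = λ·(27 - 2) - 23 ≡ 5. → (2, 5)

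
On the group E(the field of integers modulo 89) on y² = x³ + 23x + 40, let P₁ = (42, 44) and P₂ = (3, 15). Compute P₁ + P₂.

(42, 44) + (3, 15). λ = (15 - 44)/(3 - 42) ≡ 60/50 mod 89. 50⁻¹ ≡ 73 (mod 89) since 50·73 = 3650 ≡ 1, so λ ≡ 19.
  x = λ² - 42 - 3 = 361 - 45 ≡ 49; y = λ·(42 - 49) - 44 ≡ 1. → (49, 1)

(49, 1)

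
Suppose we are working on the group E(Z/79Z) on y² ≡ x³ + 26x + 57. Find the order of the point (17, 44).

3

2P: tangent at (17, 44): λ = (3·17² + 26)/(2·44) ≡ 24/9. 9⁻¹ ≡ 44 (mod 79), so λ ≡ 24·44 ≡ 29.
  x = λ² - 17 - 17 = 841 - 34 ≡ 17; y = λ·(17 - 17) - 44 ≡ 35. → (17, 35)
3P: (17, 35) + (17, 44): same x and y₁ ≡ -y₂, so the sum is 𝒪.
3P = 𝒪, so the order is 3.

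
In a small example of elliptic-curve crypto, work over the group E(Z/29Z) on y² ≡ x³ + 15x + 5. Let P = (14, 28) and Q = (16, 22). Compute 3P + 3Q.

First 3P:
Repeated addition: build up to 3P.
2P: tangent at (14, 28): λ = (3·14² + 15)/(2·28) ≡ 23/27. 27⁻¹ ≡ 14 (mod 29), so λ ≡ 23·14 ≡ 3.
  x = λ² - 14 - 14 = 9 - 28 ≡ 10; y = λ·(14 - 10) - 28 ≡ 13. → (10, 13)
3P: (10, 13) + (14, 28). λ = (28 - 13)/(14 - 10) ≡ 15/4 mod 29. 4⁻¹ ≡ 22 (mod 29) since 4·22 = 88 ≡ 1, so λ ≡ 11.
  x = λ² - 10 - 14 = 121 - 24 ≡ 10; y = λ·(10 - 10) - 13 ≡ 16. → (10, 16)
3P = (10, 16).
Next 3Q:
Repeated addition: build up to 3Q.
2Q: tangent at (16, 22): λ = (3·16² + 15)/(2·22) ≡ 0/15. 15⁻¹ ≡ 2 (mod 29), so λ ≡ 0·2 ≡ 0.
  x = λ² - 16 - 16 = 0 - 32 ≡ 26; y = λ·(16 - 26) - 22 ≡ 7. → (26, 7)
3Q: (26, 7) + (16, 22). λ = (22 - 7)/(16 - 26) ≡ 15/19 mod 29. 19⁻¹ ≡ 26 (mod 29), so λ ≡ 13.
  x = λ² - 26 - 16 = 169 - 42 ≡ 11; y = λ·(26 - 11) - 7 ≡ 14. → (11, 14)
3Q = (11, 14).
Finally 3P + 3Q:
(10, 16) + (11, 14). λ = (14 - 16)/(11 - 10) ≡ 27/1 mod 29. 1⁻¹ ≡ 1 (mod 29) since 1·1 = 1 ≡ 1, so λ ≡ 27.
  x = λ² - 10 - 11 = 729 - 21 ≡ 12; y = λ·(10 - 12) - 16 ≡ 17. → (12, 17)

(12, 17)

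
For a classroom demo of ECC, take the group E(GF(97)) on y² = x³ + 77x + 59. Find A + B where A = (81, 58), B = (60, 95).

(81, 58) + (60, 95). λ = (95 - 58)/(60 - 81) ≡ 37/76 mod 97. 76⁻¹ ≡ 60 (mod 97) since 76·60 = 4560 ≡ 1, so λ ≡ 86.
  x = λ² - 81 - 60 = 7396 - 141 ≡ 77; y = λ·(81 - 77) - 58 ≡ 92. → (77, 92)

(77, 92)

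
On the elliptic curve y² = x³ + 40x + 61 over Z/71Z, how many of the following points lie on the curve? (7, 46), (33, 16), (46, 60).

(7, 46): 46² ≡ 57, rhs ≡ 45 → off.
(33, 16): 16² ≡ 43, rhs ≡ 43 → on.
(46, 60): 60² ≡ 50, rhs ≡ 50 → on.

2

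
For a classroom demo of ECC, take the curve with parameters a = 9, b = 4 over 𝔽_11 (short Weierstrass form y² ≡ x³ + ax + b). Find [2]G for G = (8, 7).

tangent at (8, 7): λ = (3·8² + 9)/(2·7) ≡ 3/3. 3⁻¹ ≡ 4 (mod 11) since 3·4 = 12 ≡ 1, so λ ≡ 3·4 ≡ 1.
  x = λ² - 8 - 8 = 1 - 16 ≡ 7; y = λ·(8 - 7) - 7 ≡ 5. → (7, 5)

(7, 5)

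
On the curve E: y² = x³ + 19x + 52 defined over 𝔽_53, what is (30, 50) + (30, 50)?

(6, 45)

tangent at (30, 50): λ = (3·30² + 19)/(2·50) ≡ 16/47. 47⁻¹ ≡ 44 (mod 53), so λ ≡ 16·44 ≡ 15.
  x = λ² - 30 - 30 = 225 - 60 ≡ 6; y = λ·(30 - 6) - 50 ≡ 45. → (6, 45)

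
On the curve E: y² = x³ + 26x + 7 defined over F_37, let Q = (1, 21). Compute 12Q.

Repeated addition: build up to 12Q.
2Q: tangent at (1, 21): λ = (3·1² + 26)/(2·21) ≡ 29/5. 5⁻¹ ≡ 15 (mod 37) since 5·15 = 75 ≡ 1, so λ ≡ 29·15 ≡ 28.
  x = λ² - 1 - 1 = 784 - 2 ≡ 5; y = λ·(1 - 5) - 21 ≡ 15. → (5, 15)
3Q: (5, 15) + (1, 21). λ = (21 - 15)/(1 - 5) ≡ 6/33 mod 37. 33⁻¹ ≡ 9 (mod 37), so λ ≡ 17.
  x = λ² - 5 - 1 = 289 - 6 ≡ 24; y = λ·(5 - 24) - 15 ≡ 32. → (24, 32)
4Q: (24, 32) + (1, 21). λ = (21 - 32)/(1 - 24) ≡ 26/14 mod 37. 14⁻¹ ≡ 8 (mod 37), so λ ≡ 23.
  x = λ² - 24 - 1 = 529 - 25 ≡ 23; y = λ·(24 - 23) - 32 ≡ 28. → (23, 28)
5Q: (23, 28) + (1, 21). λ = (21 - 28)/(1 - 23) ≡ 30/15 mod 37. 15⁻¹ ≡ 5 (mod 37), so λ ≡ 2.
  x = λ² - 23 - 1 = 4 - 24 ≡ 17; y = λ·(23 - 17) - 28 ≡ 21. → (17, 21)
6Q: (17, 21) + (1, 21). λ = (21 - 21)/(1 - 17) ≡ 0/21 mod 37. 21⁻¹ ≡ 30 (mod 37), so λ ≡ 0.
  x = λ² - 17 - 1 = 0 - 18 ≡ 19; y = λ·(17 - 19) - 21 ≡ 16. → (19, 16)
7Q: (19, 16) + (1, 21). λ = (21 - 16)/(1 - 19) ≡ 5/19 mod 37. 19⁻¹ ≡ 2 (mod 37) since 19·2 = 38 ≡ 1, so λ ≡ 10.
  x = λ² - 19 - 1 = 100 - 20 ≡ 6; y = λ·(19 - 6) - 16 ≡ 3. → (6, 3)
8Q: (6, 3) + (1, 21). λ = (21 - 3)/(1 - 6) ≡ 18/32 mod 37. 32⁻¹ ≡ 22 (mod 37), so λ ≡ 26.
  x = λ² - 6 - 1 = 676 - 7 ≡ 3; y = λ·(6 - 3) - 3 ≡ 1. → (3, 1)
9Q: (3, 1) + (1, 21). λ = (21 - 1)/(1 - 3) ≡ 20/35 mod 37. 35⁻¹ ≡ 18 (mod 37), so λ ≡ 27.
  x = λ² - 3 - 1 = 729 - 4 ≡ 22; y = λ·(3 - 22) - 1 ≡ 4. → (22, 4)
10Q: (22, 4) + (1, 21). λ = (21 - 4)/(1 - 22) ≡ 17/16 mod 37. 16⁻¹ ≡ 7 (mod 37) since 16·7 = 112 ≡ 1, so λ ≡ 8.
  x = λ² - 22 - 1 = 64 - 23 ≡ 4; y = λ·(22 - 4) - 4 ≡ 29. → (4, 29)
11Q: (4, 29) + (1, 21). λ = (21 - 29)/(1 - 4) ≡ 29/34 mod 37. 34⁻¹ ≡ 12 (mod 37) since 34·12 = 408 ≡ 1, so λ ≡ 15.
  x = λ² - 4 - 1 = 225 - 5 ≡ 35; y = λ·(4 - 35) - 29 ≡ 24. → (35, 24)
12Q: (35, 24) + (1, 21). λ = (21 - 24)/(1 - 35) ≡ 34/3 mod 37. 3⁻¹ ≡ 25 (mod 37) since 3·25 = 75 ≡ 1, so λ ≡ 36.
  x = λ² - 35 - 1 = 1296 - 36 ≡ 2; y = λ·(35 - 2) - 24 ≡ 17. → (2, 17)

(2, 17)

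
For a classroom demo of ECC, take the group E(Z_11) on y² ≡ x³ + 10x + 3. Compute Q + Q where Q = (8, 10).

(10, 5)

tangent at (8, 10): λ = (3·8² + 10)/(2·10) ≡ 4/9. 9⁻¹ ≡ 5 (mod 11), so λ ≡ 4·5 ≡ 9.
  x = λ² - 8 - 8 = 81 - 16 ≡ 10; y = λ·(8 - 10) - 10 ≡ 5. → (10, 5)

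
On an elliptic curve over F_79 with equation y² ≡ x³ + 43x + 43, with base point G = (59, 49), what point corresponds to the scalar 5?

(18, 31)

Repeated addition: build up to 5G.
2G: tangent at (59, 49): λ = (3·59² + 43)/(2·49) ≡ 58/19. 19⁻¹ ≡ 25 (mod 79) since 19·25 = 475 ≡ 1, so λ ≡ 58·25 ≡ 28.
  x = λ² - 59 - 59 = 784 - 118 ≡ 34; y = λ·(59 - 34) - 49 ≡ 19. → (34, 19)
3G: (34, 19) + (59, 49). λ = (49 - 19)/(59 - 34) ≡ 30/25 mod 79. 25⁻¹ ≡ 19 (mod 79) since 25·19 = 475 ≡ 1, so λ ≡ 17.
  x = λ² - 34 - 59 = 289 - 93 ≡ 38; y = λ·(34 - 38) - 19 ≡ 71. → (38, 71)
4G: (38, 71) + (59, 49). λ = (49 - 71)/(59 - 38) ≡ 57/21 mod 79. 21⁻¹ ≡ 64 (mod 79) since 21·64 = 1344 ≡ 1, so λ ≡ 14.
  x = λ² - 38 - 59 = 196 - 97 ≡ 20; y = λ·(38 - 20) - 71 ≡ 23. → (20, 23)
5G: (20, 23) + (59, 49). λ = (49 - 23)/(59 - 20) ≡ 26/39 mod 79. 39⁻¹ ≡ 77 (mod 79), so λ ≡ 27.
  x = λ² - 20 - 59 = 729 - 79 ≡ 18; y = λ·(20 - 18) - 23 ≡ 31. → (18, 31)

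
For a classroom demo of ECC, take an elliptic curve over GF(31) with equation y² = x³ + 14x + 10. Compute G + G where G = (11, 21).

tangent at (11, 21): λ = (3·11² + 14)/(2·21) ≡ 5/11. 11⁻¹ ≡ 17 (mod 31) since 11·17 = 187 ≡ 1, so λ ≡ 5·17 ≡ 23.
  x = λ² - 11 - 11 = 529 - 22 ≡ 11; y = λ·(11 - 11) - 21 ≡ 10. → (11, 10)

(11, 10)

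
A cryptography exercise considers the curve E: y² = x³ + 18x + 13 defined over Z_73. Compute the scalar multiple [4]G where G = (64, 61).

(15, 9)

Repeated addition: build up to 4G.
2G: tangent at (64, 61): λ = (3·64² + 18)/(2·61) ≡ 42/49. 49⁻¹ ≡ 3 (mod 73), so λ ≡ 42·3 ≡ 53.
  x = λ² - 64 - 64 = 2809 - 128 ≡ 53; y = λ·(64 - 53) - 61 ≡ 11. → (53, 11)
3G: (53, 11) + (64, 61). λ = (61 - 11)/(64 - 53) ≡ 50/11 mod 73. 11⁻¹ ≡ 20 (mod 73) since 11·20 = 220 ≡ 1, so λ ≡ 51.
  x = λ² - 53 - 64 = 2601 - 117 ≡ 2; y = λ·(53 - 2) - 11 ≡ 35. → (2, 35)
4G: (2, 35) + (64, 61). λ = (61 - 35)/(64 - 2) ≡ 26/62 mod 73. 62⁻¹ ≡ 53 (mod 73), so λ ≡ 64.
  x = λ² - 2 - 64 = 4096 - 66 ≡ 15; y = λ·(2 - 15) - 35 ≡ 9. → (15, 9)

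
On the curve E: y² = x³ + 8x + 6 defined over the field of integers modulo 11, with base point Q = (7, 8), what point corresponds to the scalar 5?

Double-and-add on 5 = (101)₂. Start with Q = (7, 8) for the leading 1-bit.
double: tangent at (7, 8): λ = (3·7² + 8)/(2·8) ≡ 1/5. 5⁻¹ ≡ 9 (mod 11), so λ ≡ 1·9 ≡ 9.
  x = λ² - 7 - 7 = 81 - 14 ≡ 1; y = λ·(7 - 1) - 8 ≡ 2. → (1, 2)
double: tangent at (1, 2): λ = (3·1² + 8)/(2·2) ≡ 0/4. 4⁻¹ ≡ 3 (mod 11), so λ ≡ 0·3 ≡ 0.
  x = λ² - 1 - 1 = 0 - 2 ≡ 9; y = λ·(1 - 9) - 2 ≡ 9. → (9, 9)
add Q: (9, 9) + (7, 8). λ = (8 - 9)/(7 - 9) ≡ 10/9 mod 11. 9⁻¹ ≡ 5 (mod 11) since 9·5 = 45 ≡ 1, so λ ≡ 6.
  x = λ² - 9 - 7 = 36 - 16 ≡ 9; y = λ·(9 - 9) - 9 ≡ 2. → (9, 2)

(9, 2)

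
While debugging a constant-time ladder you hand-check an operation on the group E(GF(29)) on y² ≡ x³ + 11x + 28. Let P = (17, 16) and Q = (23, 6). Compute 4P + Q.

(17, 13)

First 4P:
Repeated addition: build up to 4P.
2P: tangent at (17, 16): λ = (3·17² + 11)/(2·16) ≡ 8/3. 3⁻¹ ≡ 10 (mod 29), so λ ≡ 8·10 ≡ 22.
  x = λ² - 17 - 17 = 484 - 34 ≡ 15; y = λ·(17 - 15) - 16 ≡ 28. → (15, 28)
3P: (15, 28) + (17, 16). λ = (16 - 28)/(17 - 15) ≡ 17/2 mod 29. 2⁻¹ ≡ 15 (mod 29) since 2·15 = 30 ≡ 1, so λ ≡ 23.
  x = λ² - 15 - 17 = 529 - 32 ≡ 4; y = λ·(15 - 4) - 28 ≡ 22. → (4, 22)
4P: (4, 22) + (17, 16). λ = (16 - 22)/(17 - 4) ≡ 23/13 mod 29. 13⁻¹ ≡ 9 (mod 29), so λ ≡ 4.
  x = λ² - 4 - 17 = 16 - 21 ≡ 24; y = λ·(4 - 24) - 22 ≡ 14. → (24, 14)
4P = (24, 14).
Finally 4P + Q:
(24, 14) + (23, 6). λ = (6 - 14)/(23 - 24) ≡ 21/28 mod 29. 28⁻¹ ≡ 28 (mod 29) since 28·28 = 784 ≡ 1, so λ ≡ 8.
  x = λ² - 24 - 23 = 64 - 47 ≡ 17; y = λ·(24 - 17) - 14 ≡ 13. → (17, 13)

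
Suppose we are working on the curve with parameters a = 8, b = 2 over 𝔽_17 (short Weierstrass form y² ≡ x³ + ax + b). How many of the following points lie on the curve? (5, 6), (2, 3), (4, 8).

(5, 6): 6² ≡ 2, rhs ≡ 14 → off.
(2, 3): 3² ≡ 9, rhs ≡ 9 → on.
(4, 8): 8² ≡ 13, rhs ≡ 13 → on.

2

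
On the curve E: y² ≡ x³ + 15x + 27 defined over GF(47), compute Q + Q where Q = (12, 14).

tangent at (12, 14): λ = (3·12² + 15)/(2·14) ≡ 24/28. 28⁻¹ ≡ 42 (mod 47) since 28·42 = 1176 ≡ 1, so λ ≡ 24·42 ≡ 21.
  x = λ² - 12 - 12 = 441 - 24 ≡ 41; y = λ·(12 - 41) - 14 ≡ 35. → (41, 35)

(41, 35)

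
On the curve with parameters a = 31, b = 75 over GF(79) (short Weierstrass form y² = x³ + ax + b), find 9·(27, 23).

Write Q = (27, 23).
Double-and-add on 9 = (1001)₂. Start with Q = (27, 23) for the leading 1-bit.
double: tangent at (27, 23): λ = (3·27² + 31)/(2·23) ≡ 6/46. 46⁻¹ ≡ 67 (mod 79) since 46·67 = 3082 ≡ 1, so λ ≡ 6·67 ≡ 7.
  x = λ² - 27 - 27 = 49 - 54 ≡ 74; y = λ·(27 - 74) - 23 ≡ 43. → (74, 43)
double: tangent at (74, 43): λ = (3·74² + 31)/(2·43) ≡ 27/7. 7⁻¹ ≡ 34 (mod 79) since 7·34 = 238 ≡ 1, so λ ≡ 27·34 ≡ 49.
  x = λ² - 74 - 74 = 2401 - 148 ≡ 41; y = λ·(74 - 41) - 43 ≡ 73. → (41, 73)
double: tangent at (41, 73): λ = (3·41² + 31)/(2·73) ≡ 18/67. 67⁻¹ ≡ 46 (mod 79) since 67·46 = 3082 ≡ 1, so λ ≡ 18·46 ≡ 38.
  x = λ² - 41 - 41 = 1444 - 82 ≡ 19; y = λ·(41 - 19) - 73 ≡ 52. → (19, 52)
add Q: (19, 52) + (27, 23). λ = (23 - 52)/(27 - 19) ≡ 50/8 mod 79. 8⁻¹ ≡ 10 (mod 79), so λ ≡ 26.
  x = λ² - 19 - 27 = 676 - 46 ≡ 77; y = λ·(19 - 77) - 52 ≡ 20. → (77, 20)

(77, 20)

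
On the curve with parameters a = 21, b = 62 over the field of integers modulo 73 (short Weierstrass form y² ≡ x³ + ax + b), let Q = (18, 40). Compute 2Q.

tangent at (18, 40): λ = (3·18² + 21)/(2·40) ≡ 44/7. 7⁻¹ ≡ 21 (mod 73) since 7·21 = 147 ≡ 1, so λ ≡ 44·21 ≡ 48.
  x = λ² - 18 - 18 = 2304 - 36 ≡ 5; y = λ·(18 - 5) - 40 ≡ 0. → (5, 0)

(5, 0)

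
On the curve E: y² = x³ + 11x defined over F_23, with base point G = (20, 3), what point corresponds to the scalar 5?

Repeated addition: build up to 5G.
2G: tangent at (20, 3): λ = (3·20² + 11)/(2·3) ≡ 15/6. 6⁻¹ ≡ 4 (mod 23), so λ ≡ 15·4 ≡ 14.
  x = λ² - 20 - 20 = 196 - 40 ≡ 18; y = λ·(20 - 18) - 3 ≡ 2. → (18, 2)
3G: (18, 2) + (20, 3). λ = (3 - 2)/(20 - 18) ≡ 1/2 mod 23. 2⁻¹ ≡ 12 (mod 23) since 2·12 = 24 ≡ 1, so λ ≡ 12.
  x = λ² - 18 - 20 = 144 - 38 ≡ 14; y = λ·(18 - 14) - 2 ≡ 0. → (14, 0)
4G: (14, 0) + (20, 3). λ = (3 - 0)/(20 - 14) ≡ 3/6 mod 23. 6⁻¹ ≡ 4 (mod 23), so λ ≡ 12.
  x = λ² - 14 - 20 = 144 - 34 ≡ 18; y = λ·(14 - 18) - 0 ≡ 21. → (18, 21)
5G: (18, 21) + (20, 3). λ = (3 - 21)/(20 - 18) ≡ 5/2 mod 23. 2⁻¹ ≡ 12 (mod 23), so λ ≡ 14.
  x = λ² - 18 - 20 = 196 - 38 ≡ 20; y = λ·(18 - 20) - 21 ≡ 20. → (20, 20)

(20, 20)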